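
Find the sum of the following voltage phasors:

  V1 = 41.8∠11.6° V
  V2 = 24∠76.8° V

Step 1 — Convert each phasor to rectangular form:
  V1 = 41.8·(cos(11.6°) + j·sin(11.6°)) = 40.95 + j8.405 V
  V2 = 24·(cos(76.8°) + j·sin(76.8°)) = 5.48 + j23.37 V
Step 2 — Sum components: V_total = 46.43 + j31.77 V.
Step 3 — Convert to polar: |V_total| = 56.26 V, ∠V_total = 34.4°.

V_total = 56.26∠34.4° V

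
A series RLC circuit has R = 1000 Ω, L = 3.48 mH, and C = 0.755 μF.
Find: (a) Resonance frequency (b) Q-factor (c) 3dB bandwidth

Step 1 — Resonance: ω₀ = 1/√(LC) = 1/√(0.00348·7.55e-07) = 1.951e+04 rad/s.
Step 2 — f₀ = ω₀/(2π) = 3105 Hz.
Step 3 — Series Q: Q = ω₀L/R = 1.951e+04·0.00348/1000 = 0.06789.
Step 4 — Bandwidth: Δω = ω₀/Q = 2.874e+05 rad/s; BW = Δω/(2π) = 4.573e+04 Hz.

(a) f₀ = 3105 Hz  (b) Q = 0.06789  (c) BW = 4.573e+04 Hz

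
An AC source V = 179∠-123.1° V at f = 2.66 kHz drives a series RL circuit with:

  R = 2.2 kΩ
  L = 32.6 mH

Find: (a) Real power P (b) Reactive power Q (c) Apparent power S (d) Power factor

Step 1 — Angular frequency: ω = 2π·f = 2π·2660 = 1.671e+04 rad/s.
Step 2 — Component impedances:
  R: Z = R = 2200 Ω
  L: Z = jωL = j·1.671e+04·0.0326 = 0 + j544.9 Ω
Step 3 — Series combination: Z_total = R + L = 2200 + j544.9 Ω = 2266∠13.9° Ω.
Step 4 — Source phasor: V = 179∠-123.1° V = -97.75 - j150 V.
Step 5 — Current: I = V / Z = -0.05777 - j0.05385 A = 0.07898∠-137.0° A.
Step 6 — Complex power: S = V·I* = 13.72 + j3.398 VA.
Step 7 — Real power: P = Re(S) = 13.72 W.
Step 8 — Reactive power: Q = Im(S) = 3.398 VAR.
Step 9 — Apparent power: |S| = 14.14 VA.
Step 10 — Power factor: PF = P/|S| = 0.9707 (lagging).

(a) P = 13.72 W  (b) Q = 3.398 VAR  (c) S = 14.14 VA  (d) PF = 0.9707 (lagging)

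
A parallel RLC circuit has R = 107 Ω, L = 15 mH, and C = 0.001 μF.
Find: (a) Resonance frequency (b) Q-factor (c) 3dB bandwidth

Step 1 — Resonance: ω₀ = 1/√(LC) = 1/√(0.015·1e-09) = 2.582e+05 rad/s.
Step 2 — f₀ = ω₀/(2π) = 4.109e+04 Hz.
Step 3 — Parallel Q: Q = R/(ω₀L) = 107/(2.582e+05·0.015) = 0.02763.
Step 4 — Bandwidth: Δω = ω₀/Q = 9.346e+06 rad/s; BW = Δω/(2π) = 1.487e+06 Hz.

(a) f₀ = 4.109e+04 Hz  (b) Q = 0.02763  (c) BW = 1.487e+06 Hz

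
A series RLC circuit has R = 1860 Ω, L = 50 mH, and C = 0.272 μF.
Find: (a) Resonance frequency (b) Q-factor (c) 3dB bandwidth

Step 1 — Resonance condition Im(Z)=0 gives ω₀ = 1/√(LC).
Step 2 — ω₀ = 1/√(0.05·2.72e-07) = 8575 rad/s.
Step 3 — f₀ = ω₀/(2π) = 1365 Hz.
Step 4 — Series Q: Q = ω₀L/R = 8575·0.05/1860 = 0.2305.
Step 5 — 3dB bandwidth: Δω = ω₀/Q = 3.72e+04 rad/s; BW = Δω/(2π) = 5921 Hz.

(a) f₀ = 1365 Hz  (b) Q = 0.2305  (c) BW = 5921 Hz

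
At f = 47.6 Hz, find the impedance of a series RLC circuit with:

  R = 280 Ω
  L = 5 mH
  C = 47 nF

Step 1 — Angular frequency: ω = 2π·f = 2π·47.6 = 299.1 rad/s.
Step 2 — Component impedances:
  R: Z = R = 280 Ω
  L: Z = jωL = j·299.1·0.005 = 0 + j1.495 Ω
  C: Z = 1/(jωC) = -j/(ω·C) = 0 - j7.114e+04 Ω
Step 3 — Series combination: Z_total = R + L + C = 280 - j7.114e+04 Ω = 7.114e+04∠-89.8° Ω.

Z = 280 - j7.114e+04 Ω = 7.114e+04∠-89.8° Ω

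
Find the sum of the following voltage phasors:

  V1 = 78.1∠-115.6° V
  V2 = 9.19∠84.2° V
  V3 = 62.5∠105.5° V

Step 1 — Convert each phasor to rectangular form:
  V1 = 78.1·(cos(-115.6°) + j·sin(-115.6°)) = -33.75 - j70.43 V
  V2 = 9.19·(cos(84.2°) + j·sin(84.2°)) = 0.9287 + j9.143 V
  V3 = 62.5·(cos(105.5°) + j·sin(105.5°)) = -16.7 + j60.23 V
Step 2 — Sum components: V_total = -49.52 - j1.063 V.
Step 3 — Convert to polar: |V_total| = 49.53 V, ∠V_total = -178.8°.

V_total = 49.53∠-178.8° V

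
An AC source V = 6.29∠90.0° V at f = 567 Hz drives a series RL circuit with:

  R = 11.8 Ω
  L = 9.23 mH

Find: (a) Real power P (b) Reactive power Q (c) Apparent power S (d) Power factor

Step 1 — Angular frequency: ω = 2π·f = 2π·567 = 3563 rad/s.
Step 2 — Component impedances:
  R: Z = R = 11.8 Ω
  L: Z = jωL = j·3563·0.00923 = 0 + j32.88 Ω
Step 3 — Series combination: Z_total = R + L = 11.8 + j32.88 Ω = 34.94∠70.3° Ω.
Step 4 — Source phasor: V = 6.29∠90.0° V = 0 + j6.29 V.
Step 5 — Current: I = V / Z = 0.1695 + j0.06081 A = 0.18∠19.7° A.
Step 6 — Complex power: S = V·I* = 0.3825 + j1.066 VA.
Step 7 — Real power: P = Re(S) = 0.3825 W.
Step 8 — Reactive power: Q = Im(S) = 1.066 VAR.
Step 9 — Apparent power: |S| = 1.132 VA.
Step 10 — Power factor: PF = P/|S| = 0.3378 (lagging).

(a) P = 0.3825 W  (b) Q = 1.066 VAR  (c) S = 1.132 VA  (d) PF = 0.3378 (lagging)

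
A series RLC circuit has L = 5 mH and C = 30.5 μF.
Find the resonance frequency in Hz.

Step 1 — Resonance condition Im(Z)=0 gives ω₀ = 1/√(LC).
Step 2 — ω₀ = 1/√(0.005·3.05e-05) = 2561 rad/s.
Step 3 — f₀ = ω₀/(2π) = 407.6 Hz.

f₀ = 407.6 Hz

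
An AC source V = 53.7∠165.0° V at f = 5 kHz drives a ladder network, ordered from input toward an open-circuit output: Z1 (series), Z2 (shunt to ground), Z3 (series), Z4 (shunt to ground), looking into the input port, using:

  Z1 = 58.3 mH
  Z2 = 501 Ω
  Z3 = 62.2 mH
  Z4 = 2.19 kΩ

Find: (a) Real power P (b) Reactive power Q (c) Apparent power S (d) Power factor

Step 1 — Angular frequency: ω = 2π·f = 2π·5000 = 3.142e+04 rad/s.
Step 2 — Component impedances:
  Z1: Z = jωL = j·3.142e+04·0.0583 = 0 + j1832 Ω
  Z2: Z = R = 501 Ω
  Z3: Z = jωL = j·3.142e+04·0.0622 = 0 + j1954 Ω
  Z4: Z = R = 2190 Ω
Step 3 — Ladder network (open output): work backward from the far end, alternating series and parallel combinations. Z_in = 439.9 + j1876 Ω = 1927∠76.8° Ω.
Step 4 — Source phasor: V = 53.7∠165.0° V = -51.87 + j13.9 V.
Step 5 — Current: I = V / Z = 0.0008763 + j0.02786 A = 0.02787∠88.2° A.
Step 6 — Complex power: S = V·I* = 0.3417 + j1.457 VA.
Step 7 — Real power: P = Re(S) = 0.3417 W.
Step 8 — Reactive power: Q = Im(S) = 1.457 VAR.
Step 9 — Apparent power: |S| = 1.497 VA.
Step 10 — Power factor: PF = P/|S| = 0.2283 (lagging).

(a) P = 0.3417 W  (b) Q = 1.457 VAR  (c) S = 1.497 VA  (d) PF = 0.2283 (lagging)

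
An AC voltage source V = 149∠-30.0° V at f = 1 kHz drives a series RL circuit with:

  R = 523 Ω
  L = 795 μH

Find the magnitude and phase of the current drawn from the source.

Step 1 — Angular frequency: ω = 2π·f = 2π·1000 = 6283 rad/s.
Step 2 — Component impedances:
  R: Z = R = 523 Ω
  L: Z = jωL = j·6283·0.000795 = 0 + j4.995 Ω
Step 3 — Series combination: Z_total = R + L = 523 + j4.995 Ω = 523∠0.5° Ω.
Step 4 — Source phasor: V = 149∠-30.0° V = 129 - j74.5 V.
Step 5 — Ohm's law: I = V / Z_total = (129 - j74.5) / (523 + j4.995) = 0.2453 - j0.1448 A.
Step 6 — Convert to polar: |I| = 0.2849 A, ∠I = -30.5°.

I = 0.2849∠-30.5° A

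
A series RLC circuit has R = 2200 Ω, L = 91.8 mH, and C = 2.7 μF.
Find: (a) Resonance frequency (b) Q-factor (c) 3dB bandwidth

Step 1 — Resonance: ω₀ = 1/√(LC) = 1/√(0.0918·2.7e-06) = 2009 rad/s.
Step 2 — f₀ = ω₀/(2π) = 319.7 Hz.
Step 3 — Series Q: Q = ω₀L/R = 2009·0.0918/2200 = 0.08381.
Step 4 — Bandwidth: Δω = ω₀/Q = 2.397e+04 rad/s; BW = Δω/(2π) = 3814 Hz.

(a) f₀ = 319.7 Hz  (b) Q = 0.08381  (c) BW = 3814 Hz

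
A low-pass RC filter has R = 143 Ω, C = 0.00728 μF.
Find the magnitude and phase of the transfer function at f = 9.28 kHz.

Step 1 — Angular frequency: ω = 2π·9280 = 5.831e+04 rad/s.
Step 2 — Transfer function: H(jω) = 1/(1 + jωRC).
Step 3 — Denominator: 1 + jωRC = 1 + j·5.831e+04·143·7.28e-09 = 1 + j0.0607.
Step 4 — H = 0.9963 - j0.06048.
Step 5 — Magnitude: |H| = 0.9982 (-0.0 dB); phase: φ = -3.5°.

|H| = 0.9982 (-0.0 dB), φ = -3.5°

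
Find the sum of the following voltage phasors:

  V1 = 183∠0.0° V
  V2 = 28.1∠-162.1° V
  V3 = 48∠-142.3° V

Step 1 — Convert each phasor to rectangular form:
  V1 = 183·(cos(0.0°) + j·sin(0.0°)) = 183 V
  V2 = 28.1·(cos(-162.1°) + j·sin(-162.1°)) = -26.74 - j8.637 V
  V3 = 48·(cos(-142.3°) + j·sin(-142.3°)) = -37.98 - j29.35 V
Step 2 — Sum components: V_total = 118.3 - j37.99 V.
Step 3 — Convert to polar: |V_total| = 124.2 V, ∠V_total = -17.8°.

V_total = 124.2∠-17.8° V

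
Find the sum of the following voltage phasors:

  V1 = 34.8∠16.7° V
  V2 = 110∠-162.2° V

Step 1 — Convert each phasor to rectangular form:
  V1 = 34.8·(cos(16.7°) + j·sin(16.7°)) = 33.33 + j10 V
  V2 = 110·(cos(-162.2°) + j·sin(-162.2°)) = -104.7 - j33.63 V
Step 2 — Sum components: V_total = -71.4 - j23.63 V.
Step 3 — Convert to polar: |V_total| = 75.21 V, ∠V_total = -161.7°.

V_total = 75.21∠-161.7° V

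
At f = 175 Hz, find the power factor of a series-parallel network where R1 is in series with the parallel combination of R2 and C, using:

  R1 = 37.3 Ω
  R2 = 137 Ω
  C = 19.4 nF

Step 1 — Angular frequency: ω = 2π·f = 2π·175 = 1100 rad/s.
Step 2 — Component impedances:
  R1: Z = R = 37.3 Ω
  R2: Z = R = 137 Ω
  C: Z = 1/(jωC) = -j/(ω·C) = 0 - j4.688e+04 Ω
Step 3 — Parallel branch: R2 || C = 1/(1/R2 + 1/C) = 137 - j0.4004 Ω.
Step 4 — Series with R1: Z_total = R1 + (R2 || C) = 174.3 - j0.4004 Ω = 174.3∠-0.1° Ω.
Step 5 — Power factor: PF = cos(φ) = Re(Z)/|Z| = 174.3/174.3 = 1.
Step 6 — Type: Im(Z) = -0.4004 ⇒ leading (phase φ = -0.1°).

PF = 1 (leading, φ = -0.1°)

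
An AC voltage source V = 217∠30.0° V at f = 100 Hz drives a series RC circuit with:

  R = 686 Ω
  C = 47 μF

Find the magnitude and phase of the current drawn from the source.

Step 1 — Angular frequency: ω = 2π·f = 2π·100 = 628.3 rad/s.
Step 2 — Component impedances:
  R: Z = R = 686 Ω
  C: Z = 1/(jωC) = -j/(ω·C) = 0 - j33.86 Ω
Step 3 — Series combination: Z_total = R + C = 686 - j33.86 Ω = 686.8∠-2.8° Ω.
Step 4 — Source phasor: V = 217∠30.0° V = 187.9 + j108.5 V.
Step 5 — Ohm's law: I = V / Z_total = (187.9 + j108.5) / (686 - j33.86) = 0.2655 + j0.1713 A.
Step 6 — Convert to polar: |I| = 0.3159 A, ∠I = 32.8°.

I = 0.3159∠32.8° A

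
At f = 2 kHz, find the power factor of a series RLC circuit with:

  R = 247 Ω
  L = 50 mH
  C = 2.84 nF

Step 1 — Angular frequency: ω = 2π·f = 2π·2000 = 1.257e+04 rad/s.
Step 2 — Component impedances:
  R: Z = R = 247 Ω
  L: Z = jωL = j·1.257e+04·0.05 = 0 + j628.3 Ω
  C: Z = 1/(jωC) = -j/(ω·C) = 0 - j2.802e+04 Ω
Step 3 — Series combination: Z_total = R + L + C = 247 - j2.739e+04 Ω = 2.739e+04∠-89.5° Ω.
Step 4 — Power factor: PF = cos(φ) = Re(Z)/|Z| = 247/27393 = 0.009017.
Step 5 — Type: Im(Z) = -2.739e+04 ⇒ leading (phase φ = -89.5°).

PF = 0.009017 (leading, φ = -89.5°)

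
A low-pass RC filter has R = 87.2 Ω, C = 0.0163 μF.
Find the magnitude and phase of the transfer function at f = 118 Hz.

Step 1 — Angular frequency: ω = 2π·118 = 741.4 rad/s.
Step 2 — Transfer function: H(jω) = 1/(1 + jωRC).
Step 3 — Denominator: 1 + jωRC = 1 + j·741.4·87.2·1.63e-08 = 1 + j0.001054.
Step 4 — H = 1 - j0.001054.
Step 5 — Magnitude: |H| = 1 (-0.0 dB); phase: φ = -0.1°.

|H| = 1 (-0.0 dB), φ = -0.1°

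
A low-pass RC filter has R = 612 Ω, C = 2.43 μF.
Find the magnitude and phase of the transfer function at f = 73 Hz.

Step 1 — Angular frequency: ω = 2π·73 = 458.7 rad/s.
Step 2 — Transfer function: H(jω) = 1/(1 + jωRC).
Step 3 — Denominator: 1 + jωRC = 1 + j·458.7·612·2.43e-06 = 1 + j0.6821.
Step 4 — H = 0.6825 - j0.4655.
Step 5 — Magnitude: |H| = 0.8261 (-1.7 dB); phase: φ = -34.3°.

|H| = 0.8261 (-1.7 dB), φ = -34.3°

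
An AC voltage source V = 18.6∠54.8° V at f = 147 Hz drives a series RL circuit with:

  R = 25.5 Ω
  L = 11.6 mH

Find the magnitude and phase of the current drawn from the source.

Step 1 — Angular frequency: ω = 2π·f = 2π·147 = 923.6 rad/s.
Step 2 — Component impedances:
  R: Z = R = 25.5 Ω
  L: Z = jωL = j·923.6·0.0116 = 0 + j10.71 Ω
Step 3 — Series combination: Z_total = R + L = 25.5 + j10.71 Ω = 27.66∠22.8° Ω.
Step 4 — Source phasor: V = 18.6∠54.8° V = 10.72 + j15.2 V.
Step 5 — Ohm's law: I = V / Z_total = (10.72 + j15.2) / (25.5 + j10.71) = 0.5702 + j0.3565 A.
Step 6 — Convert to polar: |I| = 0.6725 A, ∠I = 32.0°.

I = 0.6725∠32.0° A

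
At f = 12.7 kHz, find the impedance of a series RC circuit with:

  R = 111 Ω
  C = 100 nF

Step 1 — Angular frequency: ω = 2π·f = 2π·1.27e+04 = 7.98e+04 rad/s.
Step 2 — Component impedances:
  R: Z = R = 111 Ω
  C: Z = 1/(jωC) = -j/(ω·C) = 0 - j125.3 Ω
Step 3 — Series combination: Z_total = R + C = 111 - j125.3 Ω = 167.4∠-48.5° Ω.

Z = 111 - j125.3 Ω = 167.4∠-48.5° Ω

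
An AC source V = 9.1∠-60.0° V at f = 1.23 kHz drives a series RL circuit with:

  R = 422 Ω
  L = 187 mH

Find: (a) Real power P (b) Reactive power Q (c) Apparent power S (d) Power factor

Step 1 — Angular frequency: ω = 2π·f = 2π·1230 = 7728 rad/s.
Step 2 — Component impedances:
  R: Z = R = 422 Ω
  L: Z = jωL = j·7728·0.187 = 0 + j1445 Ω
Step 3 — Series combination: Z_total = R + L = 422 + j1445 Ω = 1506∠73.7° Ω.
Step 4 — Source phasor: V = 9.1∠-60.0° V = 4.55 - j7.881 V.
Step 5 — Current: I = V / Z = -0.004178 - j0.004368 A = 0.006044∠-133.7° A.
Step 6 — Complex power: S = V·I* = 0.01542 + j0.0528 VA.
Step 7 — Real power: P = Re(S) = 0.01542 W.
Step 8 — Reactive power: Q = Im(S) = 0.0528 VAR.
Step 9 — Apparent power: |S| = 0.055 VA.
Step 10 — Power factor: PF = P/|S| = 0.2803 (lagging).

(a) P = 0.01542 W  (b) Q = 0.0528 VAR  (c) S = 0.055 VA  (d) PF = 0.2803 (lagging)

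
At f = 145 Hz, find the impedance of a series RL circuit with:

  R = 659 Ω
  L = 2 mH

Step 1 — Angular frequency: ω = 2π·f = 2π·145 = 911.1 rad/s.
Step 2 — Component impedances:
  R: Z = R = 659 Ω
  L: Z = jωL = j·911.1·0.002 = 0 + j1.822 Ω
Step 3 — Series combination: Z_total = R + L = 659 + j1.822 Ω = 659∠0.2° Ω.

Z = 659 + j1.822 Ω = 659∠0.2° Ω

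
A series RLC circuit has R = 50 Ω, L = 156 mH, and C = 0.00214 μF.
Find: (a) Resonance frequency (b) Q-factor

Step 1 — Resonance condition Im(Z)=0 gives ω₀ = 1/√(LC).
Step 2 — ω₀ = 1/√(0.156·2.14e-09) = 5.473e+04 rad/s.
Step 3 — f₀ = ω₀/(2π) = 8711 Hz.
Step 4 — Series Q: Q = ω₀L/R = 5.473e+04·0.156/50 = 170.8.

(a) f₀ = 8711 Hz  (b) Q = 170.8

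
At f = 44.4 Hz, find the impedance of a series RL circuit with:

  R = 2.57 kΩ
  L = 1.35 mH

Step 1 — Angular frequency: ω = 2π·f = 2π·44.4 = 279 rad/s.
Step 2 — Component impedances:
  R: Z = R = 2570 Ω
  L: Z = jωL = j·279·0.00135 = 0 + j0.3766 Ω
Step 3 — Series combination: Z_total = R + L = 2570 + j0.3766 Ω = 2570∠0.0° Ω.

Z = 2570 + j0.3766 Ω = 2570∠0.0° Ω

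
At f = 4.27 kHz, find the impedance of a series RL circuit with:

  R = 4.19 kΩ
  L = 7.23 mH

Step 1 — Angular frequency: ω = 2π·f = 2π·4270 = 2.683e+04 rad/s.
Step 2 — Component impedances:
  R: Z = R = 4190 Ω
  L: Z = jωL = j·2.683e+04·0.00723 = 0 + j194 Ω
Step 3 — Series combination: Z_total = R + L = 4190 + j194 Ω = 4194∠2.7° Ω.

Z = 4190 + j194 Ω = 4194∠2.7° Ω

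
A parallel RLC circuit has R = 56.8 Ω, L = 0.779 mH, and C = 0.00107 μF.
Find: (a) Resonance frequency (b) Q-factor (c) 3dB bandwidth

Step 1 — Resonance: ω₀ = 1/√(LC) = 1/√(0.000779·1.07e-09) = 1.095e+06 rad/s.
Step 2 — f₀ = ω₀/(2π) = 1.743e+05 Hz.
Step 3 — Parallel Q: Q = R/(ω₀L) = 56.8/(1.095e+06·0.000779) = 0.06657.
Step 4 — Bandwidth: Δω = ω₀/Q = 1.645e+07 rad/s; BW = Δω/(2π) = 2.619e+06 Hz.

(a) f₀ = 1.743e+05 Hz  (b) Q = 0.06657  (c) BW = 2.619e+06 Hz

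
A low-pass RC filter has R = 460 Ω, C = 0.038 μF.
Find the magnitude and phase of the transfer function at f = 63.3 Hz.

Step 1 — Angular frequency: ω = 2π·63.3 = 397.7 rad/s.
Step 2 — Transfer function: H(jω) = 1/(1 + jωRC).
Step 3 — Denominator: 1 + jωRC = 1 + j·397.7·460·3.8e-08 = 1 + j0.006952.
Step 4 — H = 1 - j0.006952.
Step 5 — Magnitude: |H| = 1 (-0.0 dB); phase: φ = -0.4°.

|H| = 1 (-0.0 dB), φ = -0.4°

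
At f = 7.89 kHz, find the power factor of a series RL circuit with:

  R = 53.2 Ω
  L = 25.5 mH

Step 1 — Angular frequency: ω = 2π·f = 2π·7890 = 4.957e+04 rad/s.
Step 2 — Component impedances:
  R: Z = R = 53.2 Ω
  L: Z = jωL = j·4.957e+04·0.0255 = 0 + j1264 Ω
Step 3 — Series combination: Z_total = R + L = 53.2 + j1264 Ω = 1265∠87.6° Ω.
Step 4 — Power factor: PF = cos(φ) = Re(Z)/|Z| = 53.2/1265.3 = 0.04205.
Step 5 — Type: Im(Z) = 1264 ⇒ lagging (phase φ = 87.6°).

PF = 0.04205 (lagging, φ = 87.6°)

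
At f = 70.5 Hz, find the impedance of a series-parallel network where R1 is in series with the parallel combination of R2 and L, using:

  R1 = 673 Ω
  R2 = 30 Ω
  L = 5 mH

Step 1 — Angular frequency: ω = 2π·f = 2π·70.5 = 443 rad/s.
Step 2 — Component impedances:
  R1: Z = R = 673 Ω
  R2: Z = R = 30 Ω
  L: Z = jωL = j·443·0.005 = 0 + j2.215 Ω
Step 3 — Parallel branch: R2 || L = 1/(1/R2 + 1/L) = 0.1626 + j2.203 Ω.
Step 4 — Series with R1: Z_total = R1 + (R2 || L) = 673.2 + j2.203 Ω = 673.2∠0.2° Ω.

Z = 673.2 + j2.203 Ω = 673.2∠0.2° Ω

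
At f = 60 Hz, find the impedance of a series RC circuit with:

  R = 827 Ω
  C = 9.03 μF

Step 1 — Angular frequency: ω = 2π·f = 2π·60 = 377 rad/s.
Step 2 — Component impedances:
  R: Z = R = 827 Ω
  C: Z = 1/(jωC) = -j/(ω·C) = 0 - j293.8 Ω
Step 3 — Series combination: Z_total = R + C = 827 - j293.8 Ω = 877.6∠-19.6° Ω.

Z = 827 - j293.8 Ω = 877.6∠-19.6° Ω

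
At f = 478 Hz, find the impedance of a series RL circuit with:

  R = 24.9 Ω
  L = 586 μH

Step 1 — Angular frequency: ω = 2π·f = 2π·478 = 3003 rad/s.
Step 2 — Component impedances:
  R: Z = R = 24.9 Ω
  L: Z = jωL = j·3003·0.000586 = 0 + j1.76 Ω
Step 3 — Series combination: Z_total = R + L = 24.9 + j1.76 Ω = 24.96∠4.0° Ω.

Z = 24.9 + j1.76 Ω = 24.96∠4.0° Ω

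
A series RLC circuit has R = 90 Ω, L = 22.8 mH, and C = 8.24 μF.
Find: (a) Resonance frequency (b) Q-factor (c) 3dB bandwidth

Step 1 — Resonance: ω₀ = 1/√(LC) = 1/√(0.0228·8.24e-06) = 2307 rad/s.
Step 2 — f₀ = ω₀/(2π) = 367.2 Hz.
Step 3 — Series Q: Q = ω₀L/R = 2307·0.0228/90 = 0.5845.
Step 4 — Bandwidth: Δω = ω₀/Q = 3947 rad/s; BW = Δω/(2π) = 628.2 Hz.

(a) f₀ = 367.2 Hz  (b) Q = 0.5845  (c) BW = 628.2 Hz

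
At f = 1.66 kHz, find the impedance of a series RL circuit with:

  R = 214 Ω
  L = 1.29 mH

Step 1 — Angular frequency: ω = 2π·f = 2π·1660 = 1.043e+04 rad/s.
Step 2 — Component impedances:
  R: Z = R = 214 Ω
  L: Z = jωL = j·1.043e+04·0.00129 = 0 + j13.45 Ω
Step 3 — Series combination: Z_total = R + L = 214 + j13.45 Ω = 214.4∠3.6° Ω.

Z = 214 + j13.45 Ω = 214.4∠3.6° Ω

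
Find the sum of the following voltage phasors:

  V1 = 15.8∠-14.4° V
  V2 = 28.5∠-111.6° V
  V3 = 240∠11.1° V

Step 1 — Convert each phasor to rectangular form:
  V1 = 15.8·(cos(-14.4°) + j·sin(-14.4°)) = 15.3 - j3.929 V
  V2 = 28.5·(cos(-111.6°) + j·sin(-111.6°)) = -10.49 - j26.5 V
  V3 = 240·(cos(11.1°) + j·sin(11.1°)) = 235.5 + j46.21 V
Step 2 — Sum components: V_total = 240.3 + j15.78 V.
Step 3 — Convert to polar: |V_total| = 240.8 V, ∠V_total = 3.8°.

V_total = 240.8∠3.8° V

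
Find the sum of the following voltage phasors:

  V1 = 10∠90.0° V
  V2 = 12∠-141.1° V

Step 1 — Convert each phasor to rectangular form:
  V1 = 10·(cos(90.0°) + j·sin(90.0°)) = 0 + j10 V
  V2 = 12·(cos(-141.1°) + j·sin(-141.1°)) = -9.339 - j7.536 V
Step 2 — Sum components: V_total = -9.339 + j2.464 V.
Step 3 — Convert to polar: |V_total| = 9.659 V, ∠V_total = 165.2°.

V_total = 9.659∠165.2° V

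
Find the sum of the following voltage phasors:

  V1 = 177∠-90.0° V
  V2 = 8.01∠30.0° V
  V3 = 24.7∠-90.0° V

Step 1 — Convert each phasor to rectangular form:
  V1 = 177·(cos(-90.0°) + j·sin(-90.0°)) = 0 - j177 V
  V2 = 8.01·(cos(30.0°) + j·sin(30.0°)) = 6.937 + j4.005 V
  V3 = 24.7·(cos(-90.0°) + j·sin(-90.0°)) = 0 - j24.7 V
Step 2 — Sum components: V_total = 6.937 - j197.7 V.
Step 3 — Convert to polar: |V_total| = 197.8 V, ∠V_total = -88.0°.

V_total = 197.8∠-88.0° V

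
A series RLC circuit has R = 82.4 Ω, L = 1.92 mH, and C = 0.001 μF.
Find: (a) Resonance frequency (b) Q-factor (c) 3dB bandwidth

Step 1 — Resonance: ω₀ = 1/√(LC) = 1/√(0.00192·1e-09) = 7.217e+05 rad/s.
Step 2 — f₀ = ω₀/(2π) = 1.149e+05 Hz.
Step 3 — Series Q: Q = ω₀L/R = 7.217e+05·0.00192/82.4 = 16.82.
Step 4 — Bandwidth: Δω = ω₀/Q = 4.292e+04 rad/s; BW = Δω/(2π) = 6830 Hz.

(a) f₀ = 1.149e+05 Hz  (b) Q = 16.82  (c) BW = 6830 Hz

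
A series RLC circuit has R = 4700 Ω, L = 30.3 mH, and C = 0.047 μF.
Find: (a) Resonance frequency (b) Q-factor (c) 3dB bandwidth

Step 1 — Resonance: ω₀ = 1/√(LC) = 1/√(0.0303·4.7e-08) = 2.65e+04 rad/s.
Step 2 — f₀ = ω₀/(2π) = 4217 Hz.
Step 3 — Series Q: Q = ω₀L/R = 2.65e+04·0.0303/4700 = 0.1708.
Step 4 — Bandwidth: Δω = ω₀/Q = 1.551e+05 rad/s; BW = Δω/(2π) = 2.469e+04 Hz.

(a) f₀ = 4217 Hz  (b) Q = 0.1708  (c) BW = 2.469e+04 Hz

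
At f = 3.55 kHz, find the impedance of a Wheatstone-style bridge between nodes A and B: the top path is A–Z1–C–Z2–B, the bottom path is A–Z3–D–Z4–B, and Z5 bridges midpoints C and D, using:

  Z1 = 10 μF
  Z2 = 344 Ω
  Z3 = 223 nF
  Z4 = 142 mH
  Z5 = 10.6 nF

Step 1 — Angular frequency: ω = 2π·f = 2π·3550 = 2.231e+04 rad/s.
Step 2 — Component impedances:
  Z1: Z = 1/(jωC) = -j/(ω·C) = 0 - j4.483 Ω
  Z2: Z = R = 344 Ω
  Z3: Z = 1/(jωC) = -j/(ω·C) = 0 - j201 Ω
  Z4: Z = jωL = j·2.231e+04·0.142 = 0 + j3167 Ω
  Z5: Z = 1/(jωC) = -j/(ω·C) = 0 - j4229 Ω
Step 3 — Bridge requires nodal analysis (the Z5 bridge couples midpoints C and D, so the two paths cannot be reduced to a simple series/parallel combination). Setting node B to ground and injecting 1 A at node A, the 3-node admittance system at A, C, D solves to V_A = Z_AB = 340.4 + j34.93 Ω = 342.2∠5.9° Ω.

Z = 340.4 + j34.93 Ω = 342.2∠5.9° Ω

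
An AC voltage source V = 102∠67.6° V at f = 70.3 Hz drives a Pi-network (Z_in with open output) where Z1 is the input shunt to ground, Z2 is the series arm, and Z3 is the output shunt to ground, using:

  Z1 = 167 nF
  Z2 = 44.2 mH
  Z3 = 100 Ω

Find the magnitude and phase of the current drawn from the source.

Step 1 — Angular frequency: ω = 2π·f = 2π·70.3 = 441.7 rad/s.
Step 2 — Component impedances:
  Z1: Z = 1/(jωC) = -j/(ω·C) = 0 - j1.356e+04 Ω
  Z2: Z = jωL = j·441.7·0.0442 = 0 + j19.52 Ω
  Z3: Z = R = 100 Ω
Step 3 — With open output, the series arm Z2 and the output shunt Z3 appear in series to ground: Z2 + Z3 = 100 + j19.52 Ω.
Step 4 — Parallel with input shunt Z1: Z_in = Z1 || (Z2 + Z3) = 100.3 + j18.81 Ω = 102∠10.6° Ω.
Step 5 — Source phasor: V = 102∠67.6° V = 38.87 + j94.3 V.
Step 6 — Ohm's law: I = V / Z_total = (38.87 + j94.3) / (100.3 + j18.81) = 0.5448 + j0.8382 A.
Step 7 — Convert to polar: |I| = 0.9997 A, ∠I = 57.0°.

I = 0.9997∠57.0° A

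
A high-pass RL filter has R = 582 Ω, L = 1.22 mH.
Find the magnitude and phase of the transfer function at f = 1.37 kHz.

Step 1 — Angular frequency: ω = 2π·1370 = 8608 rad/s.
Step 2 — Transfer function: H(jω) = jωL/(R + jωL).
Step 3 — Numerator jωL = j·10.5; denominator R + jωL = 582 + j10.5.
Step 4 — H = 0.0003255 + j0.01804.
Step 5 — Magnitude: |H| = 0.01804 (-34.9 dB); phase: φ = 89.0°.

|H| = 0.01804 (-34.9 dB), φ = 89.0°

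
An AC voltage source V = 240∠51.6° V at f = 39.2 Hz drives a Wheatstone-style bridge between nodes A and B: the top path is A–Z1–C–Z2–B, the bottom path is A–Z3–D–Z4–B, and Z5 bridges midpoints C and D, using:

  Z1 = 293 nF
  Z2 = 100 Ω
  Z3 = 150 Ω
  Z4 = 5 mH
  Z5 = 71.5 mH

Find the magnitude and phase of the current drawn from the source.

Step 1 — Angular frequency: ω = 2π·f = 2π·39.2 = 246.3 rad/s.
Step 2 — Component impedances:
  Z1: Z = 1/(jωC) = -j/(ω·C) = 0 - j1.386e+04 Ω
  Z2: Z = R = 100 Ω
  Z3: Z = R = 150 Ω
  Z4: Z = jωL = j·246.3·0.005 = 0 + j1.232 Ω
  Z5: Z = jωL = j·246.3·0.0715 = 0 + j17.61 Ω
Step 3 — Bridge requires nodal analysis (the Z5 bridge couples midpoints C and D, so the two paths cannot be reduced to a simple series/parallel combination). Setting node B to ground and injecting 1 A at node A, the 3-node admittance system at A, C, D solves to V_A = Z_AB = 150 - j0.3923 Ω = 150∠-0.1° Ω.
Step 4 — Source phasor: V = 240∠51.6° V = 149.1 + j188.1 V.
Step 5 — Ohm's law: I = V / Z_total = (149.1 + j188.1) / (150 - j0.3923) = 0.9906 + j1.257 A.
Step 6 — Convert to polar: |I| = 1.6 A, ∠I = 51.7°.

I = 1.6∠51.7° A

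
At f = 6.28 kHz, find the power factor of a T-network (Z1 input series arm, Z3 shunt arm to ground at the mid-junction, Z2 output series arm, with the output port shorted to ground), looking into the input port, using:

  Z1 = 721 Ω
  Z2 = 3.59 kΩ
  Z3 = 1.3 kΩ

Step 1 — Angular frequency: ω = 2π·f = 2π·6280 = 3.946e+04 rad/s.
Step 2 — Component impedances:
  Z1: Z = R = 721 Ω
  Z2: Z = R = 3590 Ω
  Z3: Z = R = 1300 Ω
Step 3 — With the output port shorted to ground, the output series arm Z2 runs from the junction to ground; the shunt arm Z3 also runs from the junction to ground. They appear in parallel: Z3 || Z2 = 954.4 Ω.
Step 4 — Series with input arm Z1: Z_in = Z1 + (Z3 || Z2) = 1675 Ω = 1675∠0.0° Ω.
Step 5 — Power factor: PF = cos(φ) = Re(Z)/|Z| = 1675/1675 = 1.
Step 6 — Type: Im(Z) = 0 ⇒ unity (phase φ = 0.0°).

PF = 1 (unity, φ = 0.0°)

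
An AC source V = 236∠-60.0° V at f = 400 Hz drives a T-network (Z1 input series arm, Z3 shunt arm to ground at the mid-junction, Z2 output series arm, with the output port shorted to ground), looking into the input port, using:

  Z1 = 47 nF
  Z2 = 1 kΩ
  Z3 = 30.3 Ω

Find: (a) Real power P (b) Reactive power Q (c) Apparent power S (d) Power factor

Step 1 — Angular frequency: ω = 2π·f = 2π·400 = 2513 rad/s.
Step 2 — Component impedances:
  Z1: Z = 1/(jωC) = -j/(ω·C) = 0 - j8466 Ω
  Z2: Z = R = 1000 Ω
  Z3: Z = R = 30.3 Ω
Step 3 — With the output port shorted to ground, the output series arm Z2 runs from the junction to ground; the shunt arm Z3 also runs from the junction to ground. They appear in parallel: Z3 || Z2 = 29.41 Ω.
Step 4 — Series with input arm Z1: Z_in = Z1 + (Z3 || Z2) = 29.41 - j8466 Ω = 8466∠-89.8° Ω.
Step 5 — Source phasor: V = 236∠-60.0° V = 118 - j204.4 V.
Step 6 — Current: I = V / Z = 0.02419 + j0.01385 A = 0.02788∠29.8° A.
Step 7 — Complex power: S = V·I* = 0.02285 - j6.579 VA.
Step 8 — Real power: P = Re(S) = 0.02285 W.
Step 9 — Reactive power: Q = Im(S) = -6.579 VAR.
Step 10 — Apparent power: |S| = 6.579 VA.
Step 11 — Power factor: PF = P/|S| = 0.003474 (leading).

(a) P = 0.02285 W  (b) Q = -6.579 VAR  (c) S = 6.579 VA  (d) PF = 0.003474 (leading)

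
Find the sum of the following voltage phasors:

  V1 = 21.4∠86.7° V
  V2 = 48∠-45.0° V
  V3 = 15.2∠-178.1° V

Step 1 — Convert each phasor to rectangular form:
  V1 = 21.4·(cos(86.7°) + j·sin(86.7°)) = 1.232 + j21.36 V
  V2 = 48·(cos(-45.0°) + j·sin(-45.0°)) = 33.94 - j33.94 V
  V3 = 15.2·(cos(-178.1°) + j·sin(-178.1°)) = -15.19 - j0.504 V
Step 2 — Sum components: V_total = 19.98 - j13.08 V.
Step 3 — Convert to polar: |V_total| = 23.88 V, ∠V_total = -33.2°.

V_total = 23.88∠-33.2° V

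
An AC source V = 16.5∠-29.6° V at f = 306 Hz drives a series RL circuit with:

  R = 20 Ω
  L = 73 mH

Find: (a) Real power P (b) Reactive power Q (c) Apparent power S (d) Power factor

Step 1 — Angular frequency: ω = 2π·f = 2π·306 = 1923 rad/s.
Step 2 — Component impedances:
  R: Z = R = 20 Ω
  L: Z = jωL = j·1923·0.073 = 0 + j140.4 Ω
Step 3 — Series combination: Z_total = R + L = 20 + j140.4 Ω = 141.8∠81.9° Ω.
Step 4 — Source phasor: V = 16.5∠-29.6° V = 14.35 - j8.15 V.
Step 5 — Current: I = V / Z = -0.04264 - j0.1083 A = 0.1164∠-111.5° A.
Step 6 — Complex power: S = V·I* = 0.2709 + j1.901 VA.
Step 7 — Real power: P = Re(S) = 0.2709 W.
Step 8 — Reactive power: Q = Im(S) = 1.901 VAR.
Step 9 — Apparent power: |S| = 1.92 VA.
Step 10 — Power factor: PF = P/|S| = 0.1411 (lagging).

(a) P = 0.2709 W  (b) Q = 1.901 VAR  (c) S = 1.92 VA  (d) PF = 0.1411 (lagging)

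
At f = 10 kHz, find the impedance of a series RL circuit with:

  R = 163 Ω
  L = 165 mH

Step 1 — Angular frequency: ω = 2π·f = 2π·1e+04 = 6.283e+04 rad/s.
Step 2 — Component impedances:
  R: Z = R = 163 Ω
  L: Z = jωL = j·6.283e+04·0.165 = 0 + j1.037e+04 Ω
Step 3 — Series combination: Z_total = R + L = 163 + j1.037e+04 Ω = 1.037e+04∠89.1° Ω.

Z = 163 + j1.037e+04 Ω = 1.037e+04∠89.1° Ω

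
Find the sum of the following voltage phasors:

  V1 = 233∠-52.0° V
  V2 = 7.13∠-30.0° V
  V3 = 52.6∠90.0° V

Step 1 — Convert each phasor to rectangular form:
  V1 = 233·(cos(-52.0°) + j·sin(-52.0°)) = 143.4 - j183.6 V
  V2 = 7.13·(cos(-30.0°) + j·sin(-30.0°)) = 6.175 - j3.565 V
  V3 = 52.6·(cos(90.0°) + j·sin(90.0°)) = 0 + j52.6 V
Step 2 — Sum components: V_total = 149.6 - j134.6 V.
Step 3 — Convert to polar: |V_total| = 201.2 V, ∠V_total = -42.0°.

V_total = 201.2∠-42.0° V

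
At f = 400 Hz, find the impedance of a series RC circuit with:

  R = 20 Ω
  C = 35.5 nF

Step 1 — Angular frequency: ω = 2π·f = 2π·400 = 2513 rad/s.
Step 2 — Component impedances:
  R: Z = R = 20 Ω
  C: Z = 1/(jωC) = -j/(ω·C) = 0 - j1.121e+04 Ω
Step 3 — Series combination: Z_total = R + C = 20 - j1.121e+04 Ω = 1.121e+04∠-89.9° Ω.

Z = 20 - j1.121e+04 Ω = 1.121e+04∠-89.9° Ω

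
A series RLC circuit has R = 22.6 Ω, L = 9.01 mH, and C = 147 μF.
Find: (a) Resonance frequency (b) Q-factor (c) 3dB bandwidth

Step 1 — Resonance condition Im(Z)=0 gives ω₀ = 1/√(LC).
Step 2 — ω₀ = 1/√(0.00901·0.000147) = 868.9 rad/s.
Step 3 — f₀ = ω₀/(2π) = 138.3 Hz.
Step 4 — Series Q: Q = ω₀L/R = 868.9·0.00901/22.6 = 0.3464.
Step 5 — 3dB bandwidth: Δω = ω₀/Q = 2508 rad/s; BW = Δω/(2π) = 399.2 Hz.

(a) f₀ = 138.3 Hz  (b) Q = 0.3464  (c) BW = 399.2 Hz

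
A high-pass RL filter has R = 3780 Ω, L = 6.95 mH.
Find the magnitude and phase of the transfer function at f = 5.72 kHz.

Step 1 — Angular frequency: ω = 2π·5720 = 3.594e+04 rad/s.
Step 2 — Transfer function: H(jω) = jωL/(R + jωL).
Step 3 — Numerator jωL = j·249.8; denominator R + jωL = 3780 + j249.8.
Step 4 — H = 0.004348 + j0.06579.
Step 5 — Magnitude: |H| = 0.06594 (-23.6 dB); phase: φ = 86.2°.

|H| = 0.06594 (-23.6 dB), φ = 86.2°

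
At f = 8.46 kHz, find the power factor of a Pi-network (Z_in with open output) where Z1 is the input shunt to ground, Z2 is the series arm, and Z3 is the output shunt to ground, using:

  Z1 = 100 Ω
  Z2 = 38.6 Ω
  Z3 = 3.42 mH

Step 1 — Angular frequency: ω = 2π·f = 2π·8460 = 5.316e+04 rad/s.
Step 2 — Component impedances:
  Z1: Z = R = 100 Ω
  Z2: Z = R = 38.6 Ω
  Z3: Z = jωL = j·5.316e+04·0.00342 = 0 + j181.8 Ω
Step 3 — With open output, the series arm Z2 and the output shunt Z3 appear in series to ground: Z2 + Z3 = 38.6 + j181.8 Ω.
Step 4 — Parallel with input shunt Z1: Z_in = Z1 || (Z2 + Z3) = 73.48 + j34.79 Ω = 81.3∠25.3° Ω.
Step 5 — Power factor: PF = cos(φ) = Re(Z)/|Z| = 73.48/81.3 = 0.9038.
Step 6 — Type: Im(Z) = 34.79 ⇒ lagging (phase φ = 25.3°).

PF = 0.9038 (lagging, φ = 25.3°)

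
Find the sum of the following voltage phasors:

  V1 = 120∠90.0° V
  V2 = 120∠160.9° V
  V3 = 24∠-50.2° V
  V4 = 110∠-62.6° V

Step 1 — Convert each phasor to rectangular form:
  V1 = 120·(cos(90.0°) + j·sin(90.0°)) = 0 + j120 V
  V2 = 120·(cos(160.9°) + j·sin(160.9°)) = -113.4 + j39.27 V
  V3 = 24·(cos(-50.2°) + j·sin(-50.2°)) = 15.36 - j18.44 V
  V4 = 110·(cos(-62.6°) + j·sin(-62.6°)) = 50.62 - j97.66 V
Step 2 — Sum components: V_total = -47.41 + j43.17 V.
Step 3 — Convert to polar: |V_total| = 64.12 V, ∠V_total = 137.7°.

V_total = 64.12∠137.7° V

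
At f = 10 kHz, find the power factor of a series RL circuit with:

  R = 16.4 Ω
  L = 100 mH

Step 1 — Angular frequency: ω = 2π·f = 2π·1e+04 = 6.283e+04 rad/s.
Step 2 — Component impedances:
  R: Z = R = 16.4 Ω
  L: Z = jωL = j·6.283e+04·0.1 = 0 + j6283 Ω
Step 3 — Series combination: Z_total = R + L = 16.4 + j6283 Ω = 6283∠89.9° Ω.
Step 4 — Power factor: PF = cos(φ) = Re(Z)/|Z| = 16.4/6283 = 0.00261.
Step 5 — Type: Im(Z) = 6283 ⇒ lagging (phase φ = 89.9°).

PF = 0.00261 (lagging, φ = 89.9°)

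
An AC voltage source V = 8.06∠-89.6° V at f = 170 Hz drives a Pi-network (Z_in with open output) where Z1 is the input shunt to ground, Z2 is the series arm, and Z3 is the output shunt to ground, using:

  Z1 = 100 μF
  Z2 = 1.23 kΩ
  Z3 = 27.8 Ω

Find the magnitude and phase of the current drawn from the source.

Step 1 — Angular frequency: ω = 2π·f = 2π·170 = 1068 rad/s.
Step 2 — Component impedances:
  Z1: Z = 1/(jωC) = -j/(ω·C) = 0 - j9.362 Ω
  Z2: Z = R = 1230 Ω
  Z3: Z = R = 27.8 Ω
Step 3 — With open output, the series arm Z2 and the output shunt Z3 appear in series to ground: Z2 + Z3 = 1258 Ω.
Step 4 — Parallel with input shunt Z1: Z_in = Z1 || (Z2 + Z3) = 0.06968 - j9.362 Ω = 9.362∠-89.6° Ω.
Step 5 — Source phasor: V = 8.06∠-89.6° V = 0.05627 - j8.06 V.
Step 6 — Ohm's law: I = V / Z_total = (0.05627 - j8.06) / (0.06968 - j9.362) = 0.8609 - j0.0003975 A.
Step 7 — Convert to polar: |I| = 0.8609 A, ∠I = -0.0°.

I = 0.8609∠-0.0° A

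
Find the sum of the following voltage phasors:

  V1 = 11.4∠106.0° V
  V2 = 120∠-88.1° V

Step 1 — Convert each phasor to rectangular form:
  V1 = 11.4·(cos(106.0°) + j·sin(106.0°)) = -3.142 + j10.96 V
  V2 = 120·(cos(-88.1°) + j·sin(-88.1°)) = 3.979 - j119.9 V
Step 2 — Sum components: V_total = 0.8364 - j109 V.
Step 3 — Convert to polar: |V_total| = 109 V, ∠V_total = -89.6°.

V_total = 109∠-89.6° V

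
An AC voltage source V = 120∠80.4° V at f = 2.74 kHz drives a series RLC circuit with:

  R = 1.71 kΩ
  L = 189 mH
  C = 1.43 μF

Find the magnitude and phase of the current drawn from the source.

Step 1 — Angular frequency: ω = 2π·f = 2π·2740 = 1.722e+04 rad/s.
Step 2 — Component impedances:
  R: Z = R = 1710 Ω
  L: Z = jωL = j·1.722e+04·0.189 = 0 + j3254 Ω
  C: Z = 1/(jωC) = -j/(ω·C) = 0 - j40.62 Ω
Step 3 — Series combination: Z_total = R + L + C = 1710 + j3213 Ω = 3640∠62.0° Ω.
Step 4 — Source phasor: V = 120∠80.4° V = 20.01 + j118.3 V.
Step 5 — Ohm's law: I = V / Z_total = (20.01 + j118.3) / (1710 + j3213) = 0.03128 + j0.01042 A.
Step 6 — Convert to polar: |I| = 0.03297 A, ∠I = 18.4°.

I = 0.03297∠18.4° A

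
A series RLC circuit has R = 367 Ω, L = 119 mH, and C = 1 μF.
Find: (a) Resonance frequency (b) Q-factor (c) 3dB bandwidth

Step 1 — Resonance: ω₀ = 1/√(LC) = 1/√(0.119·1e-06) = 2899 rad/s.
Step 2 — f₀ = ω₀/(2π) = 461.4 Hz.
Step 3 — Series Q: Q = ω₀L/R = 2899·0.119/367 = 0.94.
Step 4 — Bandwidth: Δω = ω₀/Q = 3084 rad/s; BW = Δω/(2π) = 490.8 Hz.

(a) f₀ = 461.4 Hz  (b) Q = 0.94  (c) BW = 490.8 Hz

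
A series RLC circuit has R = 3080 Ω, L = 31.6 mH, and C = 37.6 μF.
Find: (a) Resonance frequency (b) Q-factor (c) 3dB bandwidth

Step 1 — Resonance: ω₀ = 1/√(LC) = 1/√(0.0316·3.76e-05) = 917.4 rad/s.
Step 2 — f₀ = ω₀/(2π) = 146 Hz.
Step 3 — Series Q: Q = ω₀L/R = 917.4·0.0316/3080 = 0.009412.
Step 4 — Bandwidth: Δω = ω₀/Q = 9.747e+04 rad/s; BW = Δω/(2π) = 1.551e+04 Hz.

(a) f₀ = 146 Hz  (b) Q = 0.009412  (c) BW = 1.551e+04 Hz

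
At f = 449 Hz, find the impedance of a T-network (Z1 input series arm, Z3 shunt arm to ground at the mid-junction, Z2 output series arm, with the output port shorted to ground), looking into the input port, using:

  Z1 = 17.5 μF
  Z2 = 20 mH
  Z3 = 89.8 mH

Step 1 — Angular frequency: ω = 2π·f = 2π·449 = 2821 rad/s.
Step 2 — Component impedances:
  Z1: Z = 1/(jωC) = -j/(ω·C) = 0 - j20.26 Ω
  Z2: Z = jωL = j·2821·0.02 = 0 + j56.42 Ω
  Z3: Z = jωL = j·2821·0.0898 = 0 + j253.3 Ω
Step 3 — With the output port shorted to ground, the output series arm Z2 runs from the junction to ground; the shunt arm Z3 also runs from the junction to ground. They appear in parallel: Z3 || Z2 = 0 + j46.15 Ω.
Step 4 — Series with input arm Z1: Z_in = Z1 + (Z3 || Z2) = 0 + j25.89 Ω = 25.89∠90.0° Ω.

Z = 0 + j25.89 Ω = 25.89∠90.0° Ω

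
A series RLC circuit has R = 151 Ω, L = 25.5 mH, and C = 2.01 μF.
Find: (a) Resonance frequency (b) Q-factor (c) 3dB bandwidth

Step 1 — Resonance condition Im(Z)=0 gives ω₀ = 1/√(LC).
Step 2 — ω₀ = 1/√(0.0255·2.01e-06) = 4417 rad/s.
Step 3 — f₀ = ω₀/(2π) = 703 Hz.
Step 4 — Series Q: Q = ω₀L/R = 4417·0.0255/151 = 0.7459.
Step 5 — 3dB bandwidth: Δω = ω₀/Q = 5922 rad/s; BW = Δω/(2π) = 942.4 Hz.

(a) f₀ = 703 Hz  (b) Q = 0.7459  (c) BW = 942.4 Hz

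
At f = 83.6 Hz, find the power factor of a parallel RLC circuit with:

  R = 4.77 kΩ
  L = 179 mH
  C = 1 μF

Step 1 — Angular frequency: ω = 2π·f = 2π·83.6 = 525.3 rad/s.
Step 2 — Component impedances:
  R: Z = R = 4770 Ω
  L: Z = jωL = j·525.3·0.179 = 0 + j94.02 Ω
  C: Z = 1/(jωC) = -j/(ω·C) = 0 - j1904 Ω
Step 3 — Parallel combination: 1/Z_total = 1/R + 1/L + 1/C; Z_total = 2.05 + j98.87 Ω = 98.89∠88.8° Ω.
Step 4 — Power factor: PF = cos(φ) = Re(Z)/|Z| = 2.05/98.89 = 0.02073.
Step 5 — Type: Im(Z) = 98.87 ⇒ lagging (phase φ = 88.8°).

PF = 0.02073 (lagging, φ = 88.8°)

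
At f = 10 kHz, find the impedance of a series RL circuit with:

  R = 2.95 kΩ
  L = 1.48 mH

Step 1 — Angular frequency: ω = 2π·f = 2π·1e+04 = 6.283e+04 rad/s.
Step 2 — Component impedances:
  R: Z = R = 2950 Ω
  L: Z = jωL = j·6.283e+04·0.00148 = 0 + j92.99 Ω
Step 3 — Series combination: Z_total = R + L = 2950 + j92.99 Ω = 2951∠1.8° Ω.

Z = 2950 + j92.99 Ω = 2951∠1.8° Ω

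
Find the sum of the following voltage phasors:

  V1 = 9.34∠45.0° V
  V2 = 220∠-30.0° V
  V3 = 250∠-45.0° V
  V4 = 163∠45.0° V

Step 1 — Convert each phasor to rectangular form:
  V1 = 9.34·(cos(45.0°) + j·sin(45.0°)) = 6.604 + j6.604 V
  V2 = 220·(cos(-30.0°) + j·sin(-30.0°)) = 190.5 - j110 V
  V3 = 250·(cos(-45.0°) + j·sin(-45.0°)) = 176.8 - j176.8 V
  V4 = 163·(cos(45.0°) + j·sin(45.0°)) = 115.3 + j115.3 V
Step 2 — Sum components: V_total = 489.2 - j164.9 V.
Step 3 — Convert to polar: |V_total| = 516.2 V, ∠V_total = -18.6°.

V_total = 516.2∠-18.6° V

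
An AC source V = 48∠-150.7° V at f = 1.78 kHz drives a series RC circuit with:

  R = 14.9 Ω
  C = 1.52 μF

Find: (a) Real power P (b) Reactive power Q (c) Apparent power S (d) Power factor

Step 1 — Angular frequency: ω = 2π·f = 2π·1780 = 1.118e+04 rad/s.
Step 2 — Component impedances:
  R: Z = R = 14.9 Ω
  C: Z = 1/(jωC) = -j/(ω·C) = 0 - j58.82 Ω
Step 3 — Series combination: Z_total = R + C = 14.9 - j58.82 Ω = 60.68∠-75.8° Ω.
Step 4 — Source phasor: V = 48∠-150.7° V = -41.86 - j23.49 V.
Step 5 — Current: I = V / Z = 0.2059 - j0.7637 A = 0.791∠-74.9° A.
Step 6 — Complex power: S = V·I* = 9.323 - j36.81 VA.
Step 7 — Real power: P = Re(S) = 9.323 W.
Step 8 — Reactive power: Q = Im(S) = -36.81 VAR.
Step 9 — Apparent power: |S| = 37.97 VA.
Step 10 — Power factor: PF = P/|S| = 0.2455 (leading).

(a) P = 9.323 W  (b) Q = -36.81 VAR  (c) S = 37.97 VA  (d) PF = 0.2455 (leading)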